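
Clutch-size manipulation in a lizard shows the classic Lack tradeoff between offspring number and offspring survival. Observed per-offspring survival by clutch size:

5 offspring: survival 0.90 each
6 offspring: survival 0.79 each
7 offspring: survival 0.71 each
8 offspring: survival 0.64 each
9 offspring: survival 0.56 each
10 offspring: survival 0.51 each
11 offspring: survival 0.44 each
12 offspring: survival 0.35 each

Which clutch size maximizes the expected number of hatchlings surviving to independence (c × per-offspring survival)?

Expected hatchlings surviving to independence = c × s(c):
  c=5: 5 × 0.90 = 4.500
  c=6: 6 × 0.79 = 4.740
  c=7: 7 × 0.71 = 4.970
  c=8: 8 × 0.64 = 5.120
  c=9: 9 × 0.56 = 5.040
  c=10: 10 × 0.51 = 5.100
  c=11: 11 × 0.44 = 4.840
  c=12: 12 × 0.35 = 4.200
Maximum at c = 8 (5.120 hatchlings surviving to independence).

8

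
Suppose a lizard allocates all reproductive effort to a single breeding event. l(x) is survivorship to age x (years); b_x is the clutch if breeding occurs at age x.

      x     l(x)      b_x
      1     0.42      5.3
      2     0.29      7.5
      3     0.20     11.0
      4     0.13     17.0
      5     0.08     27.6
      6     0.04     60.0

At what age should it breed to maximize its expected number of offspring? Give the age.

6

Expected offspring if breeding at age x = l(x) × b_x:
  age 1: 0.42 × 5.3 = 2.226
  age 2: 0.29 × 7.5 = 2.175
  age 3: 0.20 × 11.0 = 2.200
  age 4: 0.13 × 17.0 = 2.210
  age 5: 0.08 × 27.6 = 2.208
  age 6: 0.04 × 60.0 = 2.400
Maximum at age 6 (2.400).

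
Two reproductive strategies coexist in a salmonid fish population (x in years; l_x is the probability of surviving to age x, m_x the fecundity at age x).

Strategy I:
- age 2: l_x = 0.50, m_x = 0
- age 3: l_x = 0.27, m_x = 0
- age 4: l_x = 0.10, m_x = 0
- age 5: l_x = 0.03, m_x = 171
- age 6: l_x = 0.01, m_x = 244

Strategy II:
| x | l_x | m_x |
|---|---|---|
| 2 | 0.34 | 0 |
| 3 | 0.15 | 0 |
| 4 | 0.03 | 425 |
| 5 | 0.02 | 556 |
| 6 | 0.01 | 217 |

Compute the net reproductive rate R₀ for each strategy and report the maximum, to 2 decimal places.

26.04

Strategy I: R₀ = 0.50×0 + 0.27×0 + 0.10×0 + 0.03×171 + 0.01×244 = 7.5700
Strategy II: R₀ = 0.34×0 + 0.15×0 + 0.03×425 + 0.02×556 + 0.01×217 = 26.0400
Highest R₀: strategy II with 26.0400.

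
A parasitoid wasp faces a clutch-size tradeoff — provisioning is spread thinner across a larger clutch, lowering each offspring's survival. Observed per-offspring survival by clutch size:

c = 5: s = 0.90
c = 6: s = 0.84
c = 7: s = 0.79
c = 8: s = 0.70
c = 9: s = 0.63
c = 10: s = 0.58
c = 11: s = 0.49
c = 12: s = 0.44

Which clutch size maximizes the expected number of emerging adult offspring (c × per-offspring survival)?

10

Expected emerging adult offspring = c × s(c):
  c=5: 5 × 0.90 = 4.500
  c=6: 6 × 0.84 = 5.040
  c=7: 7 × 0.79 = 5.530
  c=8: 8 × 0.70 = 5.600
  c=9: 9 × 0.63 = 5.670
  c=10: 10 × 0.58 = 5.800
  c=11: 11 × 0.49 = 5.390
  c=12: 12 × 0.44 = 5.280
Maximum at c = 10 (5.800 emerging adult offspring).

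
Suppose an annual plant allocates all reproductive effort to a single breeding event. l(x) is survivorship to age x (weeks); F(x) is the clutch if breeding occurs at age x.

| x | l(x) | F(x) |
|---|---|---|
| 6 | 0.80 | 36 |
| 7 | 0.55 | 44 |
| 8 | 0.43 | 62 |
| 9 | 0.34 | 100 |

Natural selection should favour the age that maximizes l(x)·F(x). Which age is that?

Expected offspring if breeding at age x = l(x) × F(x):
  age 6: 0.80 × 36 = 28.800
  age 7: 0.55 × 44 = 24.200
  age 8: 0.43 × 62 = 26.660
  age 9: 0.34 × 100 = 34.000
Maximum at age 9 (34.000).

9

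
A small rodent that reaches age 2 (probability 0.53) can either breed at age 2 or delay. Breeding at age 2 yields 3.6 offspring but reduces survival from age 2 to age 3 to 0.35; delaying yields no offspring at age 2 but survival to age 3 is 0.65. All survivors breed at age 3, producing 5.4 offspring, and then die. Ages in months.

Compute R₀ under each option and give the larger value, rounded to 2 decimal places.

breed at age 2: R₀ = 0.53 × (3.6 + 0.35 × 5.4) = 0.53 × 5.4900 = 2.9097
delay to age 3: R₀ = 0.53 × (0.65 × 5.4) = 0.53 × 3.5100 = 1.8603
Higher: breed at age 2 (2.9097).

2.91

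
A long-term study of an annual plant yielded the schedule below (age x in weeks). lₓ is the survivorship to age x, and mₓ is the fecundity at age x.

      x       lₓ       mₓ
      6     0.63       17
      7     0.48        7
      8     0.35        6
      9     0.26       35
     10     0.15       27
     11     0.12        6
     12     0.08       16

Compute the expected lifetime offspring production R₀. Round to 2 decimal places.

31.32

R₀ = Σ lₓ mₓ:
  age 6: 0.63 × 17 = 10.7100
  age 7: 0.48 × 7 = 3.3600
  age 8: 0.35 × 6 = 2.1000
  age 9: 0.26 × 35 = 9.1000
  age 10: 0.15 × 27 = 4.0500
  age 11: 0.12 × 6 = 0.7200
  age 12: 0.08 × 16 = 1.2800
R₀ = 10.7100 + 3.3600 + 2.1000 + 9.1000 + 4.0500 + 0.7200 + 1.2800 = 31.3200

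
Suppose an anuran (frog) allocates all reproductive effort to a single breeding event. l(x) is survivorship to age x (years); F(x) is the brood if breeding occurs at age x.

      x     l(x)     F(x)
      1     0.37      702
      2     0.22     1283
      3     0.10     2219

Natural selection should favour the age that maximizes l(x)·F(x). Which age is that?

2

Expected offspring if breeding at age x = l(x) × F(x):
  age 1: 0.37 × 702 = 259.740
  age 2: 0.22 × 1283 = 282.260
  age 3: 0.10 × 2219 = 221.900
Maximum at age 2 (282.260).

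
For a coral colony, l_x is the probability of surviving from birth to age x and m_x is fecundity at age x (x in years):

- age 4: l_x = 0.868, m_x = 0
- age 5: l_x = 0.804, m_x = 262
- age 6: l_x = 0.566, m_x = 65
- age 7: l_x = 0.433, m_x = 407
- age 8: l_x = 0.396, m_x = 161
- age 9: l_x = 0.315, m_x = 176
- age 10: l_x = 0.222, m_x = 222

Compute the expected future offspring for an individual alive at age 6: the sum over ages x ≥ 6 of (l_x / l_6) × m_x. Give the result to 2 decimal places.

l_6 = 0.566. Conditional survival from age 6 to x is l_x / l_6.
  x=6: (0.566/0.566) × 65 = 65.0000
  x=7: (0.433/0.566) × 407 = 311.3622
  x=8: (0.396/0.566) × 161 = 112.6431
  x=9: (0.315/0.566) × 176 = 97.9505
  x=10: (0.222/0.566) × 222 = 87.0742
Sum = 65.0000 + 311.3622 + 112.6431 + 97.9505 + 87.0742 = 674.0300

674.03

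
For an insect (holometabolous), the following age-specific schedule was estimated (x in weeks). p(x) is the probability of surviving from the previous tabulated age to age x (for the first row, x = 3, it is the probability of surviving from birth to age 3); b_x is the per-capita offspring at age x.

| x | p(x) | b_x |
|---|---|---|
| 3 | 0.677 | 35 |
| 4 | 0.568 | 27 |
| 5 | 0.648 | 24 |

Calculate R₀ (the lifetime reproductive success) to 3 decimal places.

40.058

Survivorship from birth: l_x = p_3·p_4·…·p_x.
  l_3 = 0.67700
  l_4 = 0.38454
  l_5 = 0.24918
R₀ = Σ l_x b_x:
  age 3: 0.67700 × 35 = 23.6950
  age 4: 0.38454 × 27 = 10.3826
  age 5: 0.24918 × 24 = 5.9803
R₀ = 23.6950 + 10.3826 + 5.9803 = 40.0579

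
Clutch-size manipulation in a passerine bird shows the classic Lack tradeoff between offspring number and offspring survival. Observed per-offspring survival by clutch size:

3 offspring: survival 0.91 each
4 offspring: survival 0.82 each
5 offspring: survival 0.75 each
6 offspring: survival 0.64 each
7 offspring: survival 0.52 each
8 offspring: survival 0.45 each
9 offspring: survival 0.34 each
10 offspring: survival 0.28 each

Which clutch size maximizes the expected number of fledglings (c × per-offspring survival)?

6

Expected fledglings = c × s(c):
  c=3: 3 × 0.91 = 2.730
  c=4: 4 × 0.82 = 3.280
  c=5: 5 × 0.75 = 3.750
  c=6: 6 × 0.64 = 3.840
  c=7: 7 × 0.52 = 3.640
  c=8: 8 × 0.45 = 3.600
  c=9: 9 × 0.34 = 3.060
  c=10: 10 × 0.28 = 2.800
Maximum at c = 6 (3.840 fledglings).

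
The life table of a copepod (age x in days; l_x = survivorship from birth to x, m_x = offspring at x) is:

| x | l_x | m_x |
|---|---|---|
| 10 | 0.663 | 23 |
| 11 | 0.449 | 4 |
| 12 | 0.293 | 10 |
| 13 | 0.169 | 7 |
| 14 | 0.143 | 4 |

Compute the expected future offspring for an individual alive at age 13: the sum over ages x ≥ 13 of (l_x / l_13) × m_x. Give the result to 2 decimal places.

10.38

l_13 = 0.169. Conditional survival from age 13 to x is l_x / l_13.
  x=13: (0.169/0.169) × 7 = 7.0000
  x=14: (0.143/0.169) × 4 = 3.3846
Sum = 7.0000 + 3.3846 = 10.3846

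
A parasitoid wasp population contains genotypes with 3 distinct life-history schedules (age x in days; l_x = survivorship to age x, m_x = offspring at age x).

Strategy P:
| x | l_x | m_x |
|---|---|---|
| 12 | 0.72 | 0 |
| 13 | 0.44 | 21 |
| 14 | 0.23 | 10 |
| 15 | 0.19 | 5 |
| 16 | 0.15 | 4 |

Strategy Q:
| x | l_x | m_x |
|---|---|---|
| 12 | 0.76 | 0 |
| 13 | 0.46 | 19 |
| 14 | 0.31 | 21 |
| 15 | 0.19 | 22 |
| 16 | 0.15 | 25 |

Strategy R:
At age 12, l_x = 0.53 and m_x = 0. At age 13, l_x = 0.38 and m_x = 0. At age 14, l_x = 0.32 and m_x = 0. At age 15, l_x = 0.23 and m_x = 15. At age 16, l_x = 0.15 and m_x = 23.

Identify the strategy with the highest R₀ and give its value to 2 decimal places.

Strategy P: R₀ = 0.72×0 + 0.44×21 + 0.23×10 + 0.19×5 + 0.15×4 = 13.0900
Strategy Q: R₀ = 0.76×0 + 0.46×19 + 0.31×21 + 0.19×22 + 0.15×25 = 23.1800
Strategy R: R₀ = 0.53×0 + 0.38×0 + 0.32×0 + 0.23×15 + 0.15×23 = 6.9000
Highest R₀: strategy Q with 23.1800.

23.18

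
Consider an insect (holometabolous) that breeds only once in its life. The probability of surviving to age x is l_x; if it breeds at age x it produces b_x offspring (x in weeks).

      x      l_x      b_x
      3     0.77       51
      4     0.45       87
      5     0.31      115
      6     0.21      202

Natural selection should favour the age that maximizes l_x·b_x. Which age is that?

6

Expected offspring if breeding at age x = l_x × b_x:
  age 3: 0.77 × 51 = 39.270
  age 4: 0.45 × 87 = 39.150
  age 5: 0.31 × 115 = 35.650
  age 6: 0.21 × 202 = 42.420
Maximum at age 6 (42.420).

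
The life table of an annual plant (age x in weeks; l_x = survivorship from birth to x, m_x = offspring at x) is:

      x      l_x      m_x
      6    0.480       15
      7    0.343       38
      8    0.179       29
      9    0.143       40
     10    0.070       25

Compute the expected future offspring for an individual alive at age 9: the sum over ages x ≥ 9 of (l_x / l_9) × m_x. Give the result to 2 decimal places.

l_9 = 0.143. Conditional survival from age 9 to x is l_x / l_9.
  x=9: (0.143/0.143) × 40 = 40.0000
  x=10: (0.070/0.143) × 25 = 12.2378
Sum = 40.0000 + 12.2378 = 52.2378

52.24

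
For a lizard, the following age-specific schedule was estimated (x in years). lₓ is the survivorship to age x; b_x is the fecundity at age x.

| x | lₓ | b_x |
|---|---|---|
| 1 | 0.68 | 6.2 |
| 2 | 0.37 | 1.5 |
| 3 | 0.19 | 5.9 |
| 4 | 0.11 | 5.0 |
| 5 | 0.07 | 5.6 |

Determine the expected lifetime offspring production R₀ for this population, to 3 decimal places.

R₀ = Σ lₓ b_x:
  age 1: 0.68 × 6.2 = 4.2160
  age 2: 0.37 × 1.5 = 0.5550
  age 3: 0.19 × 5.9 = 1.1210
  age 4: 0.11 × 5.0 = 0.5500
  age 5: 0.07 × 5.6 = 0.3920
R₀ = 4.2160 + 0.5550 + 1.1210 + 0.5500 + 0.3920 = 6.8340

6.834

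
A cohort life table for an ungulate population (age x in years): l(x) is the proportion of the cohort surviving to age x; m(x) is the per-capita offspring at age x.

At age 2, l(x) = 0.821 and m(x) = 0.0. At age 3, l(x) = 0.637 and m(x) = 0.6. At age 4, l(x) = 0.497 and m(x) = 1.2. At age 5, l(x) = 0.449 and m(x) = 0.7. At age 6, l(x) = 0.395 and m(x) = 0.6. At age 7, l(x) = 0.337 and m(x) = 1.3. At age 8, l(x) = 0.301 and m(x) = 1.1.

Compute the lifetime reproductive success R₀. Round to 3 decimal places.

R₀ = Σ l(x) m(x):
  age 2: 0.821 × 0.0 = 0.0000
  age 3: 0.637 × 0.6 = 0.3822
  age 4: 0.497 × 1.2 = 0.5964
  age 5: 0.449 × 0.7 = 0.3143
  age 6: 0.395 × 0.6 = 0.2370
  age 7: 0.337 × 1.3 = 0.4381
  age 8: 0.301 × 1.1 = 0.3311
R₀ = 0.0000 + 0.3822 + 0.5964 + 0.3143 + 0.2370 + 0.4381 + 0.3311 = 2.2991

2.299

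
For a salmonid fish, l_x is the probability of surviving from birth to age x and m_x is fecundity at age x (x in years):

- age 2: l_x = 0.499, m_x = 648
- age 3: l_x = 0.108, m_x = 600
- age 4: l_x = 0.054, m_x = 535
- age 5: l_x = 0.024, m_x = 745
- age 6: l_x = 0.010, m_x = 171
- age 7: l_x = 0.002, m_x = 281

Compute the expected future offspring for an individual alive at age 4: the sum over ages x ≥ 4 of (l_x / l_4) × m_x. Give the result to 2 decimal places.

l_4 = 0.054. Conditional survival from age 4 to x is l_x / l_4.
  x=4: (0.054/0.054) × 535 = 535.0000
  x=5: (0.024/0.054) × 745 = 331.1111
  x=6: (0.010/0.054) × 171 = 31.6667
  x=7: (0.002/0.054) × 281 = 10.4074
Sum = 535.0000 + 331.1111 + 31.6667 + 10.4074 = 908.1852

908.19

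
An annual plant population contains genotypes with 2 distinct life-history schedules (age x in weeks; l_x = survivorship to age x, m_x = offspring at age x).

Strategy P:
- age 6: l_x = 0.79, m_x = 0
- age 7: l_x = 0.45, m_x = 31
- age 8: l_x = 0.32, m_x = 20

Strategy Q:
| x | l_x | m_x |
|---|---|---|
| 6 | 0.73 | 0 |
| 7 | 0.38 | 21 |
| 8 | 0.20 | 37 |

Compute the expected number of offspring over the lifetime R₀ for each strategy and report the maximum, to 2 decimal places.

Strategy P: R₀ = 0.79×0 + 0.45×31 + 0.32×20 = 20.3500
Strategy Q: R₀ = 0.73×0 + 0.38×21 + 0.20×37 = 15.3800
Highest R₀: strategy P with 20.3500.

20.35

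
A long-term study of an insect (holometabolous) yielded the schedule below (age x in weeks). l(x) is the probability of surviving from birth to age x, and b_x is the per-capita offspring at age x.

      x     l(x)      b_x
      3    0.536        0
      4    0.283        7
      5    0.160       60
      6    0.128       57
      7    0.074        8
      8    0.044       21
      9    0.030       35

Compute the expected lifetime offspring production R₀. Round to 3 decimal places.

21.443

R₀ = Σ l(x) b_x:
  age 3: 0.536 × 0 = 0.0000
  age 4: 0.283 × 7 = 1.9810
  age 5: 0.160 × 60 = 9.6000
  age 6: 0.128 × 57 = 7.2960
  age 7: 0.074 × 8 = 0.5920
  age 8: 0.044 × 21 = 0.9240
  age 9: 0.030 × 35 = 1.0500
R₀ = 0.0000 + 1.9810 + 9.6000 + 7.2960 + 0.5920 + 0.9240 + 1.0500 = 21.4430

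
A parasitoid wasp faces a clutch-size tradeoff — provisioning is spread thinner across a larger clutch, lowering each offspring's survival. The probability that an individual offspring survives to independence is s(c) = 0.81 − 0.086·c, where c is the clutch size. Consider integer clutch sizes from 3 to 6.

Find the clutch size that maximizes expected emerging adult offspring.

Expected emerging adult offspring = c × s(c):
  c=3: 3 × 0.552 = 1.656
  c=4: 4 × 0.466 = 1.864
  c=5: 5 × 0.380 = 1.900
  c=6: 6 × 0.294 = 1.764
Maximum at c = 5 (1.900 emerging adult offspring).

5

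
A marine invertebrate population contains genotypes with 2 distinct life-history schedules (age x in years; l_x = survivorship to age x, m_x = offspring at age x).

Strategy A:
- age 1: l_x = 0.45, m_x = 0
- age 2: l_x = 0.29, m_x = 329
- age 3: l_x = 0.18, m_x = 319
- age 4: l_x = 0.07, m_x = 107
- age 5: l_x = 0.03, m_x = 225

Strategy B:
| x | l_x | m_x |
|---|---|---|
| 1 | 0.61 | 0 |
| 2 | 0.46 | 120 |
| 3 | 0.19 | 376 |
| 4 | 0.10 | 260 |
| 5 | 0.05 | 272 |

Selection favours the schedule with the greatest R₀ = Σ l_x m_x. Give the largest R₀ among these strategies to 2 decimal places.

Strategy A: R₀ = 0.45×0 + 0.29×329 + 0.18×319 + 0.07×107 + 0.03×225 = 167.0700
Strategy B: R₀ = 0.61×0 + 0.46×120 + 0.19×376 + 0.10×260 + 0.05×272 = 166.2400
Highest R₀: strategy A with 167.0700.

167.07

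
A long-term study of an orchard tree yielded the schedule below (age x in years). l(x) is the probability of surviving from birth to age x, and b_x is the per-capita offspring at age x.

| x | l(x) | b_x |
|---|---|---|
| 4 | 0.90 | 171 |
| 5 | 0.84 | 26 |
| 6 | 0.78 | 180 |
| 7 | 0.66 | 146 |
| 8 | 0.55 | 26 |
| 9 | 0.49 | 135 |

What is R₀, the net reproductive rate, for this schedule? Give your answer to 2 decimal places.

R₀ = Σ l(x) b_x:
  age 4: 0.90 × 171 = 153.9000
  age 5: 0.84 × 26 = 21.8400
  age 6: 0.78 × 180 = 140.4000
  age 7: 0.66 × 146 = 96.3600
  age 8: 0.55 × 26 = 14.3000
  age 9: 0.49 × 135 = 66.1500
R₀ = 153.9000 + 21.8400 + 140.4000 + 96.3600 + 14.3000 + 66.1500 = 492.9500

492.95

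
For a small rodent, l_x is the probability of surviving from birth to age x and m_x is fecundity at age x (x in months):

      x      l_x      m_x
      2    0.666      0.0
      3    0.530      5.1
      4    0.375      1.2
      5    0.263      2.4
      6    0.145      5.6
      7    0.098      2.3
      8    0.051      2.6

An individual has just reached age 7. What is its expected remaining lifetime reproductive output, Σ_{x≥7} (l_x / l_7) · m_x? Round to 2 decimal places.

l_7 = 0.098. Conditional survival from age 7 to x is l_x / l_7.
  x=7: (0.098/0.098) × 2.3 = 2.3000
  x=8: (0.051/0.098) × 2.6 = 1.3531
Sum = 2.3000 + 1.3531 = 3.6531

3.65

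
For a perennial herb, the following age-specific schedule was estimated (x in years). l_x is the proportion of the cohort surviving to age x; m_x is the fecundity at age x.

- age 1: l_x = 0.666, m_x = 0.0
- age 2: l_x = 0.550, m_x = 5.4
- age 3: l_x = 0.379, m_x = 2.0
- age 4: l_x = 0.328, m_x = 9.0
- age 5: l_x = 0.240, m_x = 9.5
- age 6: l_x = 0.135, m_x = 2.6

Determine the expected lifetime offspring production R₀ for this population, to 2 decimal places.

R₀ = Σ l_x m_x:
  age 1: 0.666 × 0.0 = 0.0000
  age 2: 0.550 × 5.4 = 2.9700
  age 3: 0.379 × 2.0 = 0.7580
  age 4: 0.328 × 9.0 = 2.9520
  age 5: 0.240 × 9.5 = 2.2800
  age 6: 0.135 × 2.6 = 0.3510
R₀ = 0.0000 + 2.9700 + 0.7580 + 2.9520 + 2.2800 + 0.3510 = 9.3110

9.31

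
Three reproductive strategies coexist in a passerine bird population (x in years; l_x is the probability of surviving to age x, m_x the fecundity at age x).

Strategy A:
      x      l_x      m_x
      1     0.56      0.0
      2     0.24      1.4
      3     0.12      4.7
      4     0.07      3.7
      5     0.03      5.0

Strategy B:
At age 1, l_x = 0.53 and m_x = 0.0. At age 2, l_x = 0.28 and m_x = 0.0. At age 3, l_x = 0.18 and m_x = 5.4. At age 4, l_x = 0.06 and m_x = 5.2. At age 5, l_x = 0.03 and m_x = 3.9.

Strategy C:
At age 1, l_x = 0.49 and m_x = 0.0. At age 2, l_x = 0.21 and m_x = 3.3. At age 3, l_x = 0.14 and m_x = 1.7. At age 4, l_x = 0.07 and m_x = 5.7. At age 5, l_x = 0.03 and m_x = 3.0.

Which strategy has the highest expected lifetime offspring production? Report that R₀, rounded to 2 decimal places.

1.42

Strategy A: R₀ = 0.56×0.0 + 0.24×1.4 + 0.12×4.7 + 0.07×3.7 + 0.03×5.0 = 1.3090
Strategy B: R₀ = 0.53×0.0 + 0.28×0.0 + 0.18×5.4 + 0.06×5.2 + 0.03×3.9 = 1.4010
Strategy C: R₀ = 0.49×0.0 + 0.21×3.3 + 0.14×1.7 + 0.07×5.7 + 0.03×3.0 = 1.4200
Highest R₀: strategy C with 1.4200.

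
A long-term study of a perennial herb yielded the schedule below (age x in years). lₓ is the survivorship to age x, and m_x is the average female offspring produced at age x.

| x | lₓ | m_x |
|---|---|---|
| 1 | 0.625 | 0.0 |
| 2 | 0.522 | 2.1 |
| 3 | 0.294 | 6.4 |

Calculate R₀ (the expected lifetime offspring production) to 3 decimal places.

2.978

R₀ = Σ lₓ m_x:
  age 1: 0.625 × 0.0 = 0.0000
  age 2: 0.522 × 2.1 = 1.0962
  age 3: 0.294 × 6.4 = 1.8816
R₀ = 0.0000 + 1.0962 + 1.8816 = 2.9778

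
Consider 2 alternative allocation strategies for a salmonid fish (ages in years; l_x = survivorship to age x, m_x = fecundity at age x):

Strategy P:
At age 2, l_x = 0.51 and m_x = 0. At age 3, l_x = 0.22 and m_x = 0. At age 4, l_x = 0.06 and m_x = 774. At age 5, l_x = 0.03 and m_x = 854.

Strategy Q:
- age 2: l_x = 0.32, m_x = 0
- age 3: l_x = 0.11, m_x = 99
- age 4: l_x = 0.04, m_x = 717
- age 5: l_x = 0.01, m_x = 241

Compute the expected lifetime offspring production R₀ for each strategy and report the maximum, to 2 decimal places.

Strategy P: R₀ = 0.51×0 + 0.22×0 + 0.06×774 + 0.03×854 = 72.0600
Strategy Q: R₀ = 0.32×0 + 0.11×99 + 0.04×717 + 0.01×241 = 41.9800
Highest R₀: strategy P with 72.0600.

72.06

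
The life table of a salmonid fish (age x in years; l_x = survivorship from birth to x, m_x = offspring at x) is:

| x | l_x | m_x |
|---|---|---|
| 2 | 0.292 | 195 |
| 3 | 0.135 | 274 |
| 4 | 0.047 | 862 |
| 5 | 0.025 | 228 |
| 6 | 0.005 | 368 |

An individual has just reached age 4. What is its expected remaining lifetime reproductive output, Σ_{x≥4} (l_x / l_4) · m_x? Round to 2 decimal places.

1022.43

l_4 = 0.047. Conditional survival from age 4 to x is l_x / l_4.
  x=4: (0.047/0.047) × 862 = 862.0000
  x=5: (0.025/0.047) × 228 = 121.2766
  x=6: (0.005/0.047) × 368 = 39.1489
Sum = 862.0000 + 121.2766 + 39.1489 = 1022.4255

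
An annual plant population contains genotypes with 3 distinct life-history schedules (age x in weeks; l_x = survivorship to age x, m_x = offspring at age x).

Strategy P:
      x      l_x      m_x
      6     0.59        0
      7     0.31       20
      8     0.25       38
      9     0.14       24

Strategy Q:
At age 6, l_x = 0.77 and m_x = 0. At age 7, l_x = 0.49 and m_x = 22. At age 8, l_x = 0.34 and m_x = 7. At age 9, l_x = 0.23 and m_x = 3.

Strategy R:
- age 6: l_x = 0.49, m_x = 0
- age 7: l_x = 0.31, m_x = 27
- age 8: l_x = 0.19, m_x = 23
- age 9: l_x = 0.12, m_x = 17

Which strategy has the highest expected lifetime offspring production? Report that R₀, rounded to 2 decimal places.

19.06

Strategy P: R₀ = 0.59×0 + 0.31×20 + 0.25×38 + 0.14×24 = 19.0600
Strategy Q: R₀ = 0.77×0 + 0.49×22 + 0.34×7 + 0.23×3 = 13.8500
Strategy R: R₀ = 0.49×0 + 0.31×27 + 0.19×23 + 0.12×17 = 14.7800
Highest R₀: strategy P with 19.0600.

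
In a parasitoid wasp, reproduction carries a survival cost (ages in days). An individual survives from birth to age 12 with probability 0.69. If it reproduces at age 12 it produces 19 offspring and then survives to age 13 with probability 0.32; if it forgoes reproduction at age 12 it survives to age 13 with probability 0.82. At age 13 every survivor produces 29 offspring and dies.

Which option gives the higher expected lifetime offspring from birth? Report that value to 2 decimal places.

breed at age 12: R₀ = 0.69 × (19 + 0.32 × 29) = 0.69 × 28.2800 = 19.5132
delay to age 13: R₀ = 0.69 × (0.82 × 29) = 0.69 × 23.7800 = 16.4082
Higher: breed at age 12 (19.5132).

19.51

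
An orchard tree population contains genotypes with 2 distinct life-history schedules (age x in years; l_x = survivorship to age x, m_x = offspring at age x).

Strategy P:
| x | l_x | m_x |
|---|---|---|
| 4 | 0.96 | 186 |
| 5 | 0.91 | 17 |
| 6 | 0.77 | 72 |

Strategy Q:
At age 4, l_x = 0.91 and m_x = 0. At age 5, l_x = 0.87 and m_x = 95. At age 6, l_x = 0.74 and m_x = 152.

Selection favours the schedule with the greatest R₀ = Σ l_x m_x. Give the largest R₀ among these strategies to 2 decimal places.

249.47

Strategy P: R₀ = 0.96×186 + 0.91×17 + 0.77×72 = 249.4700
Strategy Q: R₀ = 0.91×0 + 0.87×95 + 0.74×152 = 195.1300
Highest R₀: strategy P with 249.4700.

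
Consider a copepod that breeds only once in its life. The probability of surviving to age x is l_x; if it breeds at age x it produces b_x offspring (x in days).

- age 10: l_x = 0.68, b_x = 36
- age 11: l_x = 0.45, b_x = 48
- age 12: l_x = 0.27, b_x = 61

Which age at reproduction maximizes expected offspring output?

10

Expected offspring if breeding at age x = l_x × b_x:
  age 10: 0.68 × 36 = 24.480
  age 11: 0.45 × 48 = 21.600
  age 12: 0.27 × 61 = 16.470
Maximum at age 10 (24.480).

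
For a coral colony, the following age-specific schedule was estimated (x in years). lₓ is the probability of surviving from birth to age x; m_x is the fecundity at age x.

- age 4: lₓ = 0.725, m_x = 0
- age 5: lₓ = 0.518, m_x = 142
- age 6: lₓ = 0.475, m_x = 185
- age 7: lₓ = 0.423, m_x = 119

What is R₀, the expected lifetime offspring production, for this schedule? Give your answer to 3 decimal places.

R₀ = Σ lₓ m_x:
  age 4: 0.725 × 0 = 0.0000
  age 5: 0.518 × 142 = 73.5560
  age 6: 0.475 × 185 = 87.8750
  age 7: 0.423 × 119 = 50.3370
R₀ = 0.0000 + 73.5560 + 87.8750 + 50.3370 = 211.7680

211.768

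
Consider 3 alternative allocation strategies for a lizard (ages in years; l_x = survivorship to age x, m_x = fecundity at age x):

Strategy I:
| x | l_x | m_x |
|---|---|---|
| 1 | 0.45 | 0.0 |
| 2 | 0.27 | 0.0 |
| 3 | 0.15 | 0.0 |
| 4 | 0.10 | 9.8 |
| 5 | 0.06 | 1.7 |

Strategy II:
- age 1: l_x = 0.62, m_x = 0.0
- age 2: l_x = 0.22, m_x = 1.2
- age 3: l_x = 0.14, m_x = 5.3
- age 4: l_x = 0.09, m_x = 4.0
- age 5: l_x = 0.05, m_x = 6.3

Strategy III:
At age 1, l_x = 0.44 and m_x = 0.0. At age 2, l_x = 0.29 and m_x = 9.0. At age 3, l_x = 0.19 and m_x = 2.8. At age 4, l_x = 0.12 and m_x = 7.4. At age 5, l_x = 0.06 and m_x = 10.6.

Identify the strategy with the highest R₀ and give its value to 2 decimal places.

4.67

Strategy I: R₀ = 0.45×0.0 + 0.27×0.0 + 0.15×0.0 + 0.10×9.8 + 0.06×1.7 = 1.0820
Strategy II: R₀ = 0.62×0.0 + 0.22×1.2 + 0.14×5.3 + 0.09×4.0 + 0.05×6.3 = 1.6810
Strategy III: R₀ = 0.44×0.0 + 0.29×9.0 + 0.19×2.8 + 0.12×7.4 + 0.06×10.6 = 4.6660
Highest R₀: strategy III with 4.6660.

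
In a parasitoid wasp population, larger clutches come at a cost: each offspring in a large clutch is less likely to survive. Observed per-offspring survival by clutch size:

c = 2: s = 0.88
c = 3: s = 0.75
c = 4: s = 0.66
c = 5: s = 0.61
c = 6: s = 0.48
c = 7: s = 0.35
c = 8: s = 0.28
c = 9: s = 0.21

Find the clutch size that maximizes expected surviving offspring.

Expected surviving offspring = c × s(c):
  c=2: 2 × 0.88 = 1.760
  c=3: 3 × 0.75 = 2.250
  c=4: 4 × 0.66 = 2.640
  c=5: 5 × 0.61 = 3.050
  c=6: 6 × 0.48 = 2.880
  c=7: 7 × 0.35 = 2.450
  c=8: 8 × 0.28 = 2.240
  c=9: 9 × 0.21 = 1.890
Maximum at c = 5 (3.050 surviving offspring).

5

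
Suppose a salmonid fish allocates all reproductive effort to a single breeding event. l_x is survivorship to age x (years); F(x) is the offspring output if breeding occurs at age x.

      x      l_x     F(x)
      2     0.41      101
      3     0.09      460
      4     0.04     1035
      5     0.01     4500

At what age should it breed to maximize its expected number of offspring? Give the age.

5

Expected offspring if breeding at age x = l_x × F(x):
  age 2: 0.41 × 101 = 41.410
  age 3: 0.09 × 460 = 41.400
  age 4: 0.04 × 1035 = 41.400
  age 5: 0.01 × 4500 = 45.000
Maximum at age 5 (45.000).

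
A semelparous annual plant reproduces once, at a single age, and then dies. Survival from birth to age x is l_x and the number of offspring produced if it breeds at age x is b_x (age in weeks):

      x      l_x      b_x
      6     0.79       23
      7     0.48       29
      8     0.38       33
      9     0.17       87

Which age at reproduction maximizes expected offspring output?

6

Expected offspring if breeding at age x = l_x × b_x:
  age 6: 0.79 × 23 = 18.170
  age 7: 0.48 × 29 = 13.920
  age 8: 0.38 × 33 = 12.540
  age 9: 0.17 × 87 = 14.790
Maximum at age 6 (18.170).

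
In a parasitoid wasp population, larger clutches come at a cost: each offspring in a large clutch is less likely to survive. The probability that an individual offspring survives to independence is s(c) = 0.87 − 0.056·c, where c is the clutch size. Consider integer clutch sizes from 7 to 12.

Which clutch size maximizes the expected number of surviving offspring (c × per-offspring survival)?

Expected surviving offspring = c × s(c):
  c=7: 7 × 0.478 = 3.346
  c=8: 8 × 0.422 = 3.376
  c=9: 9 × 0.366 = 3.294
  c=10: 10 × 0.310 = 3.100
  c=11: 11 × 0.254 = 2.794
  c=12: 12 × 0.198 = 2.376
Maximum at c = 8 (3.376 surviving offspring).

8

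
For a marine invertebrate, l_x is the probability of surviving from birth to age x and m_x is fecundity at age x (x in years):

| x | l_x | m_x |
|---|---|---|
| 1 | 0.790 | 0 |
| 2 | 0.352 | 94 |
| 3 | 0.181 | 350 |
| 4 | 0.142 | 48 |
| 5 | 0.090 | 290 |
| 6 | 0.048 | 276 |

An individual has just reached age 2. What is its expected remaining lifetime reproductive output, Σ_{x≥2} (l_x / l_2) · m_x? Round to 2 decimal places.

405.12

l_2 = 0.352. Conditional survival from age 2 to x is l_x / l_2.
  x=2: (0.352/0.352) × 94 = 94.0000
  x=3: (0.181/0.352) × 350 = 179.9716
  x=4: (0.142/0.352) × 48 = 19.3636
  x=5: (0.090/0.352) × 290 = 74.1477
  x=6: (0.048/0.352) × 276 = 37.6364
Sum = 94.0000 + 179.9716 + 19.3636 + 74.1477 + 37.6364 = 405.1193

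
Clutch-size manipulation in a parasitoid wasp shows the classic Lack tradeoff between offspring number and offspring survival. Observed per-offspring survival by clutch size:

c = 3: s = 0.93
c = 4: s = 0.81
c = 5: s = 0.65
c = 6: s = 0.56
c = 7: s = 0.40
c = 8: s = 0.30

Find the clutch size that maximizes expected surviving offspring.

Expected surviving offspring = c × s(c):
  c=3: 3 × 0.93 = 2.790
  c=4: 4 × 0.81 = 3.240
  c=5: 5 × 0.65 = 3.250
  c=6: 6 × 0.56 = 3.360
  c=7: 7 × 0.40 = 2.800
  c=8: 8 × 0.30 = 2.400
Maximum at c = 6 (3.360 surviving offspring).

6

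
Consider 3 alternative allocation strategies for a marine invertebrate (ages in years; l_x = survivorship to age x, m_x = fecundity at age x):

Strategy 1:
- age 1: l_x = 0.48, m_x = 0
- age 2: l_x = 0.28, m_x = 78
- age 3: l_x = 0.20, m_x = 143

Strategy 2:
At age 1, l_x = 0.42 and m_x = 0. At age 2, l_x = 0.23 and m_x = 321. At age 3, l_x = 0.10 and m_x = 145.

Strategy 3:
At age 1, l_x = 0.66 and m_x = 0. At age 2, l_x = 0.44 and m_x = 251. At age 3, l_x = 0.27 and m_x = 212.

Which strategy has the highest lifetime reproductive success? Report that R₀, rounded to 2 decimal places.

Strategy 1: R₀ = 0.48×0 + 0.28×78 + 0.20×143 = 50.4400
Strategy 2: R₀ = 0.42×0 + 0.23×321 + 0.10×145 = 88.3300
Strategy 3: R₀ = 0.66×0 + 0.44×251 + 0.27×212 = 167.6800
Highest R₀: strategy 3 with 167.6800.

167.68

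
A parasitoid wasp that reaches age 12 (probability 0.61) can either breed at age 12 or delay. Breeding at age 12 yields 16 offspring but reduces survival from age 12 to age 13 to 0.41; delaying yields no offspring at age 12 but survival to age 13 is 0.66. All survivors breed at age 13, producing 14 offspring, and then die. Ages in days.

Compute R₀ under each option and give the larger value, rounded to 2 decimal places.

breed at age 12: R₀ = 0.61 × (16 + 0.41 × 14) = 0.61 × 21.7400 = 13.2614
delay to age 13: R₀ = 0.61 × (0.66 × 14) = 0.61 × 9.2400 = 5.6364
Higher: breed at age 12 (13.2614).

13.26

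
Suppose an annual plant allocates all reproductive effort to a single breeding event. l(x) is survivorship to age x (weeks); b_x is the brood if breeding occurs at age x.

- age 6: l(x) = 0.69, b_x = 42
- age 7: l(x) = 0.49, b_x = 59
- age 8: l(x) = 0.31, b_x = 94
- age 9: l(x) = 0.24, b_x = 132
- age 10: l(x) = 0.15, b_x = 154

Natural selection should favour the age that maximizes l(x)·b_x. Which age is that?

9

Expected offspring if breeding at age x = l(x) × b_x:
  age 6: 0.69 × 42 = 28.980
  age 7: 0.49 × 59 = 28.910
  age 8: 0.31 × 94 = 29.140
  age 9: 0.24 × 132 = 31.680
  age 10: 0.15 × 154 = 23.100
Maximum at age 9 (31.680).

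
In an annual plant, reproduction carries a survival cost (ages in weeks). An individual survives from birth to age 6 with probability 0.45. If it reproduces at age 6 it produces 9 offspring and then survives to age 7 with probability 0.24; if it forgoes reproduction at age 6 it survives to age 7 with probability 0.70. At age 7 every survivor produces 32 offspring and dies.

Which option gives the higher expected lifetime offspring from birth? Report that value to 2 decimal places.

10.08

breed at age 6: R₀ = 0.45 × (9 + 0.24 × 32) = 0.45 × 16.6800 = 7.5060
delay to age 7: R₀ = 0.45 × (0.70 × 32) = 0.45 × 22.4000 = 10.0800
Higher: delay to age 7 (10.0800).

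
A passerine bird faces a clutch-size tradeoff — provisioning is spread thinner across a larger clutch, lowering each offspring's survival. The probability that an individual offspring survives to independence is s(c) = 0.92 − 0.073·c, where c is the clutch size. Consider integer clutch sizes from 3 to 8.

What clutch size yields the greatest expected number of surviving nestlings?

6

Expected surviving nestlings = c × s(c):
  c=3: 3 × 0.701 = 2.103
  c=4: 4 × 0.628 = 2.512
  c=5: 5 × 0.555 = 2.775
  c=6: 6 × 0.482 = 2.892
  c=7: 7 × 0.409 = 2.863
  c=8: 8 × 0.336 = 2.688
Maximum at c = 6 (2.892 surviving nestlings).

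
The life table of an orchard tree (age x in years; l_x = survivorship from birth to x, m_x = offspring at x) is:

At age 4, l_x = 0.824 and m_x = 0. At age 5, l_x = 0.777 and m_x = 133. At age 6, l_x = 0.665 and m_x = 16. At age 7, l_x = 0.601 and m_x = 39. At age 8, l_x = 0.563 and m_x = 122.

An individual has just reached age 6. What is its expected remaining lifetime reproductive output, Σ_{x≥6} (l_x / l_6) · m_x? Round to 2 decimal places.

154.53

l_6 = 0.665. Conditional survival from age 6 to x is l_x / l_6.
  x=6: (0.665/0.665) × 16 = 16.0000
  x=7: (0.601/0.665) × 39 = 35.2466
  x=8: (0.563/0.665) × 122 = 103.2872
Sum = 16.0000 + 35.2466 + 103.2872 = 154.5338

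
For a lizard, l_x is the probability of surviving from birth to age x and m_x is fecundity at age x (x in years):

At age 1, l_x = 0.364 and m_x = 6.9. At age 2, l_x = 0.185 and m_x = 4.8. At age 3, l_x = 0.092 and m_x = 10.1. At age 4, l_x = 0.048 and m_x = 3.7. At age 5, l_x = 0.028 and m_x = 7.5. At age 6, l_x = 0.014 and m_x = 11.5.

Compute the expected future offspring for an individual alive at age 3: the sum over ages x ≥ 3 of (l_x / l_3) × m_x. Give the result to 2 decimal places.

16.06

l_3 = 0.092. Conditional survival from age 3 to x is l_x / l_3.
  x=3: (0.092/0.092) × 10.1 = 10.1000
  x=4: (0.048/0.092) × 3.7 = 1.9304
  x=5: (0.028/0.092) × 7.5 = 2.2826
  x=6: (0.014/0.092) × 11.5 = 1.7500
Sum = 10.1000 + 1.9304 + 2.2826 + 1.7500 = 16.0630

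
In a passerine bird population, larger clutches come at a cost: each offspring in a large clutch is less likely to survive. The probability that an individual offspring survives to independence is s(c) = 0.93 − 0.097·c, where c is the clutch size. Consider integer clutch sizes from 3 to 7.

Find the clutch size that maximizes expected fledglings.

Expected fledglings = c × s(c):
  c=3: 3 × 0.639 = 1.917
  c=4: 4 × 0.542 = 2.168
  c=5: 5 × 0.445 = 2.225
  c=6: 6 × 0.348 = 2.088
  c=7: 7 × 0.251 = 1.757
Maximum at c = 5 (2.225 fledglings).

5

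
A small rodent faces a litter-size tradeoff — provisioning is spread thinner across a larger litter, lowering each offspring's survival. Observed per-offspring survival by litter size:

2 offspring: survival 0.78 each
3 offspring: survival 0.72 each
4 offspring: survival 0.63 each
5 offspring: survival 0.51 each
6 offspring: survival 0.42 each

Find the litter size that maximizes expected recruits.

Expected recruits = c × s(c):
  c=2: 2 × 0.78 = 1.560
  c=3: 3 × 0.72 = 2.160
  c=4: 4 × 0.63 = 2.520
  c=5: 5 × 0.51 = 2.550
  c=6: 6 × 0.42 = 2.520
Maximum at c = 5 (2.550 recruits).

5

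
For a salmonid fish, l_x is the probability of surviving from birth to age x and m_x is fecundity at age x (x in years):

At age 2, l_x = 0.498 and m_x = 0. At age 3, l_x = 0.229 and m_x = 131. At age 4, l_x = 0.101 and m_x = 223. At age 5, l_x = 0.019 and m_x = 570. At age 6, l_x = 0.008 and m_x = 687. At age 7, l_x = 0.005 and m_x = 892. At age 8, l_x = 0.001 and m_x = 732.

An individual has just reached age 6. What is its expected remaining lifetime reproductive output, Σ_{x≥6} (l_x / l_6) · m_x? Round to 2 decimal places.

1336.00

l_6 = 0.008. Conditional survival from age 6 to x is l_x / l_6.
  x=6: (0.008/0.008) × 687 = 687.0000
  x=7: (0.005/0.008) × 892 = 557.5000
  x=8: (0.001/0.008) × 732 = 91.5000
Sum = 687.0000 + 557.5000 + 91.5000 = 1336.0000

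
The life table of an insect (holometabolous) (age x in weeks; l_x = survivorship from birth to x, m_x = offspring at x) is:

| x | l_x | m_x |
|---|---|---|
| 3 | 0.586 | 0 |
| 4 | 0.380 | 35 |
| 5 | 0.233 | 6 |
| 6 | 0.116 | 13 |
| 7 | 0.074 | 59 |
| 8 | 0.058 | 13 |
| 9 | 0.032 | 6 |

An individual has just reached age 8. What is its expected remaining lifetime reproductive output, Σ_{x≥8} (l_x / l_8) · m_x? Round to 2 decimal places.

16.31

l_8 = 0.058. Conditional survival from age 8 to x is l_x / l_8.
  x=8: (0.058/0.058) × 13 = 13.0000
  x=9: (0.032/0.058) × 6 = 3.3103
Sum = 13.0000 + 3.3103 = 16.3103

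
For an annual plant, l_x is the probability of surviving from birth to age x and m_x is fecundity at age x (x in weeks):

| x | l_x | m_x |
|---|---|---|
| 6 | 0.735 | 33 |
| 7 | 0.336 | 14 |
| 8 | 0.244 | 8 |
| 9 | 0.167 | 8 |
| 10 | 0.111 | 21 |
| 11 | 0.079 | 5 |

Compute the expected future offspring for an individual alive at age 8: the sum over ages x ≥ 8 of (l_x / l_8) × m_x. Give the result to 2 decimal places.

l_8 = 0.244. Conditional survival from age 8 to x is l_x / l_8.
  x=8: (0.244/0.244) × 8 = 8.0000
  x=9: (0.167/0.244) × 8 = 5.4754
  x=10: (0.111/0.244) × 21 = 9.5533
  x=11: (0.079/0.244) × 5 = 1.6189
Sum = 8.0000 + 5.4754 + 9.5533 + 1.6189 = 24.6475

24.65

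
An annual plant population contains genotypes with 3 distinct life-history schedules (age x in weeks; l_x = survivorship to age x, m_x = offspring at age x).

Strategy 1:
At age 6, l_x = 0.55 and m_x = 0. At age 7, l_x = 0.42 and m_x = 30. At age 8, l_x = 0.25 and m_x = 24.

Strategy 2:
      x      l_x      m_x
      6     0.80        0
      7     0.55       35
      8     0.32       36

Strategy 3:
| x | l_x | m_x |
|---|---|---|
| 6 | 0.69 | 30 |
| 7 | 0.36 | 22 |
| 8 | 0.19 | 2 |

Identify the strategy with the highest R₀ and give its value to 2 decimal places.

Strategy 1: R₀ = 0.55×0 + 0.42×30 + 0.25×24 = 18.6000
Strategy 2: R₀ = 0.80×0 + 0.55×35 + 0.32×36 = 30.7700
Strategy 3: R₀ = 0.69×30 + 0.36×22 + 0.19×2 = 29.0000
Highest R₀: strategy 2 with 30.7700.

30.77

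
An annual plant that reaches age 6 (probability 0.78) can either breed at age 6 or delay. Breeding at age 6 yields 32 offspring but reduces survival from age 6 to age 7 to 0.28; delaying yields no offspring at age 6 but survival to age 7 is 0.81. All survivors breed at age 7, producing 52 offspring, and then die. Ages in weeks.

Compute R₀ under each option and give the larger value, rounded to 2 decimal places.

breed at age 6: R₀ = 0.78 × (32 + 0.28 × 52) = 0.78 × 46.5600 = 36.3168
delay to age 7: R₀ = 0.78 × (0.81 × 52) = 0.78 × 42.1200 = 32.8536
Higher: breed at age 6 (36.3168).

36.32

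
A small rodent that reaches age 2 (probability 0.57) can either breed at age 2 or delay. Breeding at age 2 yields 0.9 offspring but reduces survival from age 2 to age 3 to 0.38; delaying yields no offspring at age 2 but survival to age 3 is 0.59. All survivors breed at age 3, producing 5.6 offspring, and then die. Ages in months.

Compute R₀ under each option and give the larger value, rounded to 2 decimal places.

breed at age 2: R₀ = 0.57 × (0.9 + 0.38 × 5.6) = 0.57 × 3.0280 = 1.7260
delay to age 3: R₀ = 0.57 × (0.59 × 5.6) = 0.57 × 3.3040 = 1.8833
Higher: delay to age 3 (1.8833).

1.88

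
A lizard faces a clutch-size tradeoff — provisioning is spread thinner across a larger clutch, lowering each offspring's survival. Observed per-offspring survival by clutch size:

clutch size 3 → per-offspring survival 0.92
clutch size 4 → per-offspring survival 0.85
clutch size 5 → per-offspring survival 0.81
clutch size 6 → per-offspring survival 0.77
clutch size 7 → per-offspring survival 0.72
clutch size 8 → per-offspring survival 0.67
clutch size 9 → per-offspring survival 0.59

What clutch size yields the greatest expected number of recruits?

8

Expected recruits = c × s(c):
  c=3: 3 × 0.92 = 2.760
  c=4: 4 × 0.85 = 3.400
  c=5: 5 × 0.81 = 4.050
  c=6: 6 × 0.77 = 4.620
  c=7: 7 × 0.72 = 5.040
  c=8: 8 × 0.67 = 5.360
  c=9: 9 × 0.59 = 5.310
Maximum at c = 8 (5.360 recruits).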